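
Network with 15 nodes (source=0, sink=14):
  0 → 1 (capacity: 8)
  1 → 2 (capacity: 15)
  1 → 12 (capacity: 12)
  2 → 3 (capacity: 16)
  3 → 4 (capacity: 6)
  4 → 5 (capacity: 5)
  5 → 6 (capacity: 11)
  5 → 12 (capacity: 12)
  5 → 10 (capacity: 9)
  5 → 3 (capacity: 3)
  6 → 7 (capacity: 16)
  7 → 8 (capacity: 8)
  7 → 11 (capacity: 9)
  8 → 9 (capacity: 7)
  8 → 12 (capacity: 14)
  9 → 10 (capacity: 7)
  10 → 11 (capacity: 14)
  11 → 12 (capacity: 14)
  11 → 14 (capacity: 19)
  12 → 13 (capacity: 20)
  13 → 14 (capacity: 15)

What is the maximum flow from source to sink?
Maximum flow = 8

Max flow: 8

Flow assignment:
  0 → 1: 8/8
  1 → 12: 8/12
  12 → 13: 8/20
  13 → 14: 8/15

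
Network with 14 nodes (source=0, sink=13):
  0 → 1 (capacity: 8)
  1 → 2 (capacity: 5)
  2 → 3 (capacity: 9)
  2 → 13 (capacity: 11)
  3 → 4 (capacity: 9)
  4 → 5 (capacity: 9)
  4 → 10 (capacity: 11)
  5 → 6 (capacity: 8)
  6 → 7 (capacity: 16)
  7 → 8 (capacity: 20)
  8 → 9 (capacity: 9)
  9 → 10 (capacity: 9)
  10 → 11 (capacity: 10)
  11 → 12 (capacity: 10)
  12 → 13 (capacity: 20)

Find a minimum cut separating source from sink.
Min cut value = 5, edges: (1,2)

Min cut value: 5
Partition: S = [0, 1], T = [2, 3, 4, 5, 6, 7, 8, 9, 10, 11, 12, 13]
Cut edges: (1,2)

By max-flow min-cut theorem, max flow = min cut = 5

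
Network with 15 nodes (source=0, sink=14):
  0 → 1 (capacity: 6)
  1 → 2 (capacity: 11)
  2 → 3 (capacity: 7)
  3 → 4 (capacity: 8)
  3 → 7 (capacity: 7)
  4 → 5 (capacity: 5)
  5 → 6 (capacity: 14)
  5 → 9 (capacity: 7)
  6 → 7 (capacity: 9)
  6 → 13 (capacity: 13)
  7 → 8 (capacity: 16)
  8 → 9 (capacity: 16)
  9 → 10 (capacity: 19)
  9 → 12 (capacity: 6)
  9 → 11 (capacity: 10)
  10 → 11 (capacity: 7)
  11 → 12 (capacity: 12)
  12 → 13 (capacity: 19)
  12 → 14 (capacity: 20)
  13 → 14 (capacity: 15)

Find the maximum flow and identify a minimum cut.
Max flow = 6, Min cut edges: (0,1)

Maximum flow: 6
Minimum cut: (0,1)
Partition: S = [0], T = [1, 2, 3, 4, 5, 6, 7, 8, 9, 10, 11, 12, 13, 14]

Max-flow min-cut theorem verified: both equal 6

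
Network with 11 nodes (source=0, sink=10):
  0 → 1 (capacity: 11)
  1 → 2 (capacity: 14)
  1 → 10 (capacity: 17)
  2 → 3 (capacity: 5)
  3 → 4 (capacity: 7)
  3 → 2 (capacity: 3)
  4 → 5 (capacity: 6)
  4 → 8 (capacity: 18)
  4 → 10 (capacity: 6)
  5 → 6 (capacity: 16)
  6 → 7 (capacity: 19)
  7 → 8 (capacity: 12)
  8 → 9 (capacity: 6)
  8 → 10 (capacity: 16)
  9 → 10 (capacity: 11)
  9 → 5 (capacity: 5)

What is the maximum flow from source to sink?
Maximum flow = 11

Max flow: 11

Flow assignment:
  0 → 1: 11/11
  1 → 10: 11/17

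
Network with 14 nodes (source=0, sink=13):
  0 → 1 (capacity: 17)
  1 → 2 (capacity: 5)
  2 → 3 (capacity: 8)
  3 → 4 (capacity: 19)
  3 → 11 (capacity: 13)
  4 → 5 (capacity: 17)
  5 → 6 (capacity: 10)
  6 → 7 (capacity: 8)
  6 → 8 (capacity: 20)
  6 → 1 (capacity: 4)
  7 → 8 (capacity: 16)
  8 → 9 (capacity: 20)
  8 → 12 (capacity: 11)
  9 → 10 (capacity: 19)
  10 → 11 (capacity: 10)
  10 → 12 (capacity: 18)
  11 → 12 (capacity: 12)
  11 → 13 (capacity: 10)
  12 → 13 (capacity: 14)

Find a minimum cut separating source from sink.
Min cut value = 5, edges: (1,2)

Min cut value: 5
Partition: S = [0, 1], T = [2, 3, 4, 5, 6, 7, 8, 9, 10, 11, 12, 13]
Cut edges: (1,2)

By max-flow min-cut theorem, max flow = min cut = 5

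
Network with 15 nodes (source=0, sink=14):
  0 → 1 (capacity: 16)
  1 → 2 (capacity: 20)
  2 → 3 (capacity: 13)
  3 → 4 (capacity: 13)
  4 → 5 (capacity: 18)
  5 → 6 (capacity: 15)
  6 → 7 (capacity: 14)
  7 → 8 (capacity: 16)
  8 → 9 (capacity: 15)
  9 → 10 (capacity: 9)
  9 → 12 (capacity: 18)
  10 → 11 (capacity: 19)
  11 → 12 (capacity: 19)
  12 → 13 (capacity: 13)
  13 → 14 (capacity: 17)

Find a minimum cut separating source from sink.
Min cut value = 13, edges: (12,13)

Min cut value: 13
Partition: S = [0, 1, 2, 3, 4, 5, 6, 7, 8, 9, 10, 11, 12], T = [13, 14]
Cut edges: (12,13)

By max-flow min-cut theorem, max flow = min cut = 13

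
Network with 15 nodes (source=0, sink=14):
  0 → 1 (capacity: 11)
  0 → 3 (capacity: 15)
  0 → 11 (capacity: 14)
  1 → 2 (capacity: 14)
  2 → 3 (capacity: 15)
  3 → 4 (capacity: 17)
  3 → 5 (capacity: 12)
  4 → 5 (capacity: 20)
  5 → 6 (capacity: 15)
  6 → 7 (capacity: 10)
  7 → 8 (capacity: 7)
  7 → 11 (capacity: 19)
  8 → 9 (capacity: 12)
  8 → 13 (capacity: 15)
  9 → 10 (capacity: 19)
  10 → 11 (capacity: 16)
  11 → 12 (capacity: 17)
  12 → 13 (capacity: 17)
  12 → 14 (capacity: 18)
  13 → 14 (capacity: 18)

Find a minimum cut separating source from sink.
Min cut value = 24, edges: (7,8), (11,12)

Min cut value: 24
Partition: S = [0, 1, 2, 3, 4, 5, 6, 7, 9, 10, 11], T = [8, 12, 13, 14]
Cut edges: (7,8), (11,12)

By max-flow min-cut theorem, max flow = min cut = 24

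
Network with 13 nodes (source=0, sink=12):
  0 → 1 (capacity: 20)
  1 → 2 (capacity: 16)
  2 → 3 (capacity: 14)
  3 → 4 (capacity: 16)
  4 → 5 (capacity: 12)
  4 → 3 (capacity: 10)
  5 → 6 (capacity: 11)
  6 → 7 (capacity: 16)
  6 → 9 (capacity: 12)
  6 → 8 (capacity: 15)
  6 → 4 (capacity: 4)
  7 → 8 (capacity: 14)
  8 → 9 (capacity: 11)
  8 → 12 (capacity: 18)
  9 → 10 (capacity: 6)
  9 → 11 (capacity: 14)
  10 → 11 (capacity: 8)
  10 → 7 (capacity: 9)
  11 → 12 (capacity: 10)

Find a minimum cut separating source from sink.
Min cut value = 11, edges: (5,6)

Min cut value: 11
Partition: S = [0, 1, 2, 3, 4, 5], T = [6, 7, 8, 9, 10, 11, 12]
Cut edges: (5,6)

By max-flow min-cut theorem, max flow = min cut = 11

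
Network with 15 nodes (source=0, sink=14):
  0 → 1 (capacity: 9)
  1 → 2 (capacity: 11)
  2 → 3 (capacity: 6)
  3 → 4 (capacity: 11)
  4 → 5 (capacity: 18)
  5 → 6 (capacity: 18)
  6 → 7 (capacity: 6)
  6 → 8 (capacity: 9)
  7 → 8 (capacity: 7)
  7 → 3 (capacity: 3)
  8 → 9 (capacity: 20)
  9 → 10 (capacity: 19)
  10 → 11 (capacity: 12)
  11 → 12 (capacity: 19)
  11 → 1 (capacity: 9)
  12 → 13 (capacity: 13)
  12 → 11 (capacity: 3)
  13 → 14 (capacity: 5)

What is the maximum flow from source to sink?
Maximum flow = 5

Max flow: 5

Flow assignment:
  0 → 1: 5/9
  1 → 2: 6/11
  2 → 3: 6/6
  3 → 4: 6/11
  4 → 5: 6/18
  5 → 6: 6/18
  6 → 8: 6/9
  8 → 9: 6/20
  9 → 10: 6/19
  10 → 11: 6/12
  11 → 12: 5/19
  11 → 1: 1/9
  12 → 13: 5/13
  13 → 14: 5/5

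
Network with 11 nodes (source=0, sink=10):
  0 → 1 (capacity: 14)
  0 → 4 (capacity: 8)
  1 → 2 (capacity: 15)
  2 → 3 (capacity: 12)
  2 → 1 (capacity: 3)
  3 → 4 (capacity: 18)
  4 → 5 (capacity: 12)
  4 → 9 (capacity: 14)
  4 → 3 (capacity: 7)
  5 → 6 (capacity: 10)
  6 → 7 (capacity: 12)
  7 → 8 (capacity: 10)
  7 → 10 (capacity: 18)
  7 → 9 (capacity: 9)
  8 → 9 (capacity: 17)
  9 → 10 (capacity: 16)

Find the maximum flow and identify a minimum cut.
Max flow = 20, Min cut edges: (0,4), (2,3)

Maximum flow: 20
Minimum cut: (0,4), (2,3)
Partition: S = [0, 1, 2], T = [3, 4, 5, 6, 7, 8, 9, 10]

Max-flow min-cut theorem verified: both equal 20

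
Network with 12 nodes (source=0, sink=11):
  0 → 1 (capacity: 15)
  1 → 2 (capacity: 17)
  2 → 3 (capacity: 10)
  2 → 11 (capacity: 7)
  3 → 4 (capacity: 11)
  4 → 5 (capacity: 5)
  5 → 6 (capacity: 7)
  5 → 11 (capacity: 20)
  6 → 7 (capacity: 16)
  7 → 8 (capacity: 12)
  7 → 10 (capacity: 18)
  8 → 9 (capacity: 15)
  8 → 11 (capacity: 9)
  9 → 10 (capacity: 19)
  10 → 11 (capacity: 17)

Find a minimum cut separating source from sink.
Min cut value = 12, edges: (2,11), (4,5)

Min cut value: 12
Partition: S = [0, 1, 2, 3, 4], T = [5, 6, 7, 8, 9, 10, 11]
Cut edges: (2,11), (4,5)

By max-flow min-cut theorem, max flow = min cut = 12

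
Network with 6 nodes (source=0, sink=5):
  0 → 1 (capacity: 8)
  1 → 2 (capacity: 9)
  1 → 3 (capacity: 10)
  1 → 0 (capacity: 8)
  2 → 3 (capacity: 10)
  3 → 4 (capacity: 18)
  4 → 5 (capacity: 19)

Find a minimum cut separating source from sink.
Min cut value = 8, edges: (0,1)

Min cut value: 8
Partition: S = [0], T = [1, 2, 3, 4, 5]
Cut edges: (0,1)

By max-flow min-cut theorem, max flow = min cut = 8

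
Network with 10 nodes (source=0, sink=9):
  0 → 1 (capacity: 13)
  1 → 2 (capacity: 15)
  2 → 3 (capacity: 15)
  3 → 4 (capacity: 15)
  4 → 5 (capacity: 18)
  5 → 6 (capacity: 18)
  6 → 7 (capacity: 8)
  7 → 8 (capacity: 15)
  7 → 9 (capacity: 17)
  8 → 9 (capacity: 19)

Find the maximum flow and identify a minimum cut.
Max flow = 8, Min cut edges: (6,7)

Maximum flow: 8
Minimum cut: (6,7)
Partition: S = [0, 1, 2, 3, 4, 5, 6], T = [7, 8, 9]

Max-flow min-cut theorem verified: both equal 8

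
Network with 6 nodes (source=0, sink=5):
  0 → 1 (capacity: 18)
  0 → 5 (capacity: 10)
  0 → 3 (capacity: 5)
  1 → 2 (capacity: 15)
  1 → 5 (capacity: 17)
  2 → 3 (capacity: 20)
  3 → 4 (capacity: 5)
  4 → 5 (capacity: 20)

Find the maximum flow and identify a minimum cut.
Max flow = 32, Min cut edges: (0,5), (1,5), (3,4)

Maximum flow: 32
Minimum cut: (0,5), (1,5), (3,4)
Partition: S = [0, 1, 2, 3], T = [4, 5]

Max-flow min-cut theorem verified: both equal 32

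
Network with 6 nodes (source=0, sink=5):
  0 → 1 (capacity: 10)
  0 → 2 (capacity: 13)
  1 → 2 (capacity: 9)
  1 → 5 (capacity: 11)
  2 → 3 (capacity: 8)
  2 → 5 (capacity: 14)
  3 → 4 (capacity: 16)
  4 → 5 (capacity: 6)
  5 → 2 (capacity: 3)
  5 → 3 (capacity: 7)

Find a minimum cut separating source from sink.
Min cut value = 23, edges: (0,1), (0,2)

Min cut value: 23
Partition: S = [0], T = [1, 2, 3, 4, 5]
Cut edges: (0,1), (0,2)

By max-flow min-cut theorem, max flow = min cut = 23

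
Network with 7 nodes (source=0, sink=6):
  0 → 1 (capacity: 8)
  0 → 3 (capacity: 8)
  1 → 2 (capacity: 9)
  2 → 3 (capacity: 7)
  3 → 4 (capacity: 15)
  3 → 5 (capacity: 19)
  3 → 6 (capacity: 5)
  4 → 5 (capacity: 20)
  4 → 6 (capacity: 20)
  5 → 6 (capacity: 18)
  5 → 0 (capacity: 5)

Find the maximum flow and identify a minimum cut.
Max flow = 15, Min cut edges: (0,3), (2,3)

Maximum flow: 15
Minimum cut: (0,3), (2,3)
Partition: S = [0, 1, 2], T = [3, 4, 5, 6]

Max-flow min-cut theorem verified: both equal 15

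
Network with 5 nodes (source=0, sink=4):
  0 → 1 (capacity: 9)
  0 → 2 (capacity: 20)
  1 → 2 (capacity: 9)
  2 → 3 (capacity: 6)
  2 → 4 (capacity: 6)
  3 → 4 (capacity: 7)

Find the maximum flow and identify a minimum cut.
Max flow = 12, Min cut edges: (2,3), (2,4)

Maximum flow: 12
Minimum cut: (2,3), (2,4)
Partition: S = [0, 1, 2], T = [3, 4]

Max-flow min-cut theorem verified: both equal 12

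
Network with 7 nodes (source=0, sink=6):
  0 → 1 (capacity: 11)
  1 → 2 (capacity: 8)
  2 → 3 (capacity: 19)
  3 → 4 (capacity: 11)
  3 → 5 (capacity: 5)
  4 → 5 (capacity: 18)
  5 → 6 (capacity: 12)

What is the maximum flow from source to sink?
Maximum flow = 8

Max flow: 8

Flow assignment:
  0 → 1: 8/11
  1 → 2: 8/8
  2 → 3: 8/19
  3 → 4: 3/11
  3 → 5: 5/5
  4 → 5: 3/18
  5 → 6: 8/12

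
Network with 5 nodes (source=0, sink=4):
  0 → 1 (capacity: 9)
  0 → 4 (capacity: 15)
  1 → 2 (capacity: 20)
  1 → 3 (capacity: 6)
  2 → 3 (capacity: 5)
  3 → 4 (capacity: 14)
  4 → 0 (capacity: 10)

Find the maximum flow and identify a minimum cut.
Max flow = 24, Min cut edges: (0,1), (0,4)

Maximum flow: 24
Minimum cut: (0,1), (0,4)
Partition: S = [0], T = [1, 2, 3, 4]

Max-flow min-cut theorem verified: both equal 24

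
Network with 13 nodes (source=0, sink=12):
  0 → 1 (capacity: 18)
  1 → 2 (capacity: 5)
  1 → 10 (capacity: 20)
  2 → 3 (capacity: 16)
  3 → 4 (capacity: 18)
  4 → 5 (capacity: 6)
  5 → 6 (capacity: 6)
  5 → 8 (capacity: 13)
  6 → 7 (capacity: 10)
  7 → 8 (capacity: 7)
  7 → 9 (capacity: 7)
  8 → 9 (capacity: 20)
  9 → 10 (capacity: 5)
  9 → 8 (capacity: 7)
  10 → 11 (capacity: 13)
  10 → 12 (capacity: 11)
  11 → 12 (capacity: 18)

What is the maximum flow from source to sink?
Maximum flow = 18

Max flow: 18

Flow assignment:
  0 → 1: 18/18
  1 → 10: 18/20
  10 → 11: 7/13
  10 → 12: 11/11
  11 → 12: 7/18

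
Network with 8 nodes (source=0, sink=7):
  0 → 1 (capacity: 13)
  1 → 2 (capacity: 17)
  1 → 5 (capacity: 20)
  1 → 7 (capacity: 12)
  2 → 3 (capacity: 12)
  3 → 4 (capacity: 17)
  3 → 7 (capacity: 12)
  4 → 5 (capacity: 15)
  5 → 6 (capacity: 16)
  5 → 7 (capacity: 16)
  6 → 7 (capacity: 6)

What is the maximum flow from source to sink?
Maximum flow = 13

Max flow: 13

Flow assignment:
  0 → 1: 13/13
  1 → 5: 1/20
  1 → 7: 12/12
  5 → 7: 1/16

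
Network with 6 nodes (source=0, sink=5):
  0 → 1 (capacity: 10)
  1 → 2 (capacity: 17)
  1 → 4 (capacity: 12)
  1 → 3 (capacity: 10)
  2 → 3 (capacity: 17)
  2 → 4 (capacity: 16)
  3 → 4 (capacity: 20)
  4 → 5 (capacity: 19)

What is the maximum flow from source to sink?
Maximum flow = 10

Max flow: 10

Flow assignment:
  0 → 1: 10/10
  1 → 4: 10/12
  4 → 5: 10/19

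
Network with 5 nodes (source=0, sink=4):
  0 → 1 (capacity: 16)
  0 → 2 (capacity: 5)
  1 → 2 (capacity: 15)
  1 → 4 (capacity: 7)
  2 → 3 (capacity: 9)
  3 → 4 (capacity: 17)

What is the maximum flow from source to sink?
Maximum flow = 16

Max flow: 16

Flow assignment:
  0 → 1: 16/16
  1 → 2: 9/15
  1 → 4: 7/7
  2 → 3: 9/9
  3 → 4: 9/17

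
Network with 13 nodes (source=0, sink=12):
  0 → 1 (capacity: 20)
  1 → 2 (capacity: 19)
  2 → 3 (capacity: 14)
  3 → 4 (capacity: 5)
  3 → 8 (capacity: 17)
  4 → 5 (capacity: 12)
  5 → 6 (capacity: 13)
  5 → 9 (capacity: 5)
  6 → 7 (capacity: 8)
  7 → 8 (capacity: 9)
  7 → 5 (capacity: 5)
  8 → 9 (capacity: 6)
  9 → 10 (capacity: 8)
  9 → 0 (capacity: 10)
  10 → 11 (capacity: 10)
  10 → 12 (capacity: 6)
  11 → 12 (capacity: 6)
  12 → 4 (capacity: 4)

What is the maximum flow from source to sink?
Maximum flow = 8

Max flow: 8

Flow assignment:
  0 → 1: 11/20
  1 → 2: 11/19
  2 → 3: 11/14
  3 → 4: 5/5
  3 → 8: 6/17
  4 → 5: 5/12
  5 → 9: 5/5
  8 → 9: 6/6
  9 → 10: 8/8
  9 → 0: 3/10
  10 → 11: 2/10
  10 → 12: 6/6
  11 → 12: 2/6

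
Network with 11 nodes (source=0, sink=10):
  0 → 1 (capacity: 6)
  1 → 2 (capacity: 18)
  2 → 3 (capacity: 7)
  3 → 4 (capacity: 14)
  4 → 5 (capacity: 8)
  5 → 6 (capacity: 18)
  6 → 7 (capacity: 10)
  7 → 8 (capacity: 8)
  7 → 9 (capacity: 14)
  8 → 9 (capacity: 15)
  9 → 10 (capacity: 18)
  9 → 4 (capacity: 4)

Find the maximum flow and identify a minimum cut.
Max flow = 6, Min cut edges: (0,1)

Maximum flow: 6
Minimum cut: (0,1)
Partition: S = [0], T = [1, 2, 3, 4, 5, 6, 7, 8, 9, 10]

Max-flow min-cut theorem verified: both equal 6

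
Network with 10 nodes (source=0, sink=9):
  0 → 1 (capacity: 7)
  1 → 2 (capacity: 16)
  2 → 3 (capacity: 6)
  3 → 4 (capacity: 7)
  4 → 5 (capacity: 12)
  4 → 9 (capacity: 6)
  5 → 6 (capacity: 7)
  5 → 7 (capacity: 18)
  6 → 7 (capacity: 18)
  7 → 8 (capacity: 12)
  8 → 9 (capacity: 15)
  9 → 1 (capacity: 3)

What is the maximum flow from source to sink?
Maximum flow = 6

Max flow: 6

Flow assignment:
  0 → 1: 6/7
  1 → 2: 6/16
  2 → 3: 6/6
  3 → 4: 6/7
  4 → 9: 6/6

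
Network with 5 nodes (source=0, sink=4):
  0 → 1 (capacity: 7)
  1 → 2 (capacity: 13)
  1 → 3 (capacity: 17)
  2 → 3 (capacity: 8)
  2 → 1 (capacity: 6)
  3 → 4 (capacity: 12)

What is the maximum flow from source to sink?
Maximum flow = 7

Max flow: 7

Flow assignment:
  0 → 1: 7/7
  1 → 3: 7/17
  3 → 4: 7/12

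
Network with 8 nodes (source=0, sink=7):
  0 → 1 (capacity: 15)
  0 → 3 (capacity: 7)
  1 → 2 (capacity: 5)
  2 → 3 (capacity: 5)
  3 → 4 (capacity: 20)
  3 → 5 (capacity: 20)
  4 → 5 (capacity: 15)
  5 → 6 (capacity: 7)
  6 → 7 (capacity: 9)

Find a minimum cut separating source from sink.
Min cut value = 7, edges: (5,6)

Min cut value: 7
Partition: S = [0, 1, 2, 3, 4, 5], T = [6, 7]
Cut edges: (5,6)

By max-flow min-cut theorem, max flow = min cut = 7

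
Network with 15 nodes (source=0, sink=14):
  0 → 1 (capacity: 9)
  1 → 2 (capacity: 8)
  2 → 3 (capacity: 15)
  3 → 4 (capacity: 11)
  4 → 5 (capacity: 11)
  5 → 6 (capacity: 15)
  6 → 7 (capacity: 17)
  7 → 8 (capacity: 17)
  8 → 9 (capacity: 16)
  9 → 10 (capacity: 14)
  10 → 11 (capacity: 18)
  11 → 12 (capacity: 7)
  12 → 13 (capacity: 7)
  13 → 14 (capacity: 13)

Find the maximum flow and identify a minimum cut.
Max flow = 7, Min cut edges: (12,13)

Maximum flow: 7
Minimum cut: (12,13)
Partition: S = [0, 1, 2, 3, 4, 5, 6, 7, 8, 9, 10, 11, 12], T = [13, 14]

Max-flow min-cut theorem verified: both equal 7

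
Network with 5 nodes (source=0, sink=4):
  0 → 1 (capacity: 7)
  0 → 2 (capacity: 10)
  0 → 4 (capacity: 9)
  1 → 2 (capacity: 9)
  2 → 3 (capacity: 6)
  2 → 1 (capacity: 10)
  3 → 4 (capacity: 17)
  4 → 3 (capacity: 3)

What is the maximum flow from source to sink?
Maximum flow = 15

Max flow: 15

Flow assignment:
  0 → 1: 6/7
  0 → 4: 9/9
  1 → 2: 6/9
  2 → 3: 6/6
  3 → 4: 6/17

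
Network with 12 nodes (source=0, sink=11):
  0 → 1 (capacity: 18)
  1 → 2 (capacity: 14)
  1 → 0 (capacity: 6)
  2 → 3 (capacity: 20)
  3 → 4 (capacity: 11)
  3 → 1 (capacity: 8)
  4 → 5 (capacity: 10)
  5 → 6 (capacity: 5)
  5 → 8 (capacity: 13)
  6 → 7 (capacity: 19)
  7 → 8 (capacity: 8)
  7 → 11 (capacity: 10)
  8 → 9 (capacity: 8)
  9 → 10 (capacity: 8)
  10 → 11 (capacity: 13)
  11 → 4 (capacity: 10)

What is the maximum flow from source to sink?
Maximum flow = 10

Max flow: 10

Flow assignment:
  0 → 1: 10/18
  1 → 2: 11/14
  2 → 3: 11/20
  3 → 4: 10/11
  3 → 1: 1/8
  4 → 5: 10/10
  5 → 6: 5/5
  5 → 8: 5/13
  6 → 7: 5/19
  7 → 11: 5/10
  8 → 9: 5/8
  9 → 10: 5/8
  10 → 11: 5/13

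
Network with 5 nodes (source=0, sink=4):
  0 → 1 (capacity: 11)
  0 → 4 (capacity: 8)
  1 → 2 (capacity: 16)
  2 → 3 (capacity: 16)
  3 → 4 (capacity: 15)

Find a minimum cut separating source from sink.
Min cut value = 19, edges: (0,1), (0,4)

Min cut value: 19
Partition: S = [0], T = [1, 2, 3, 4]
Cut edges: (0,1), (0,4)

By max-flow min-cut theorem, max flow = min cut = 19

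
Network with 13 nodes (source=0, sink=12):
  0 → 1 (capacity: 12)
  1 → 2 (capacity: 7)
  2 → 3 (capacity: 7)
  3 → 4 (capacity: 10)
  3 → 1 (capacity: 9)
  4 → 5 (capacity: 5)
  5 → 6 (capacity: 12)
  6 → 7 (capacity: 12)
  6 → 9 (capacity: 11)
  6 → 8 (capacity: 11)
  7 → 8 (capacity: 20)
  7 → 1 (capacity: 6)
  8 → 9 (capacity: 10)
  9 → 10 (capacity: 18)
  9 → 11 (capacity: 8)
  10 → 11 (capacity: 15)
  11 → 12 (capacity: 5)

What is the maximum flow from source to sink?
Maximum flow = 5

Max flow: 5

Flow assignment:
  0 → 1: 5/12
  1 → 2: 7/7
  2 → 3: 7/7
  3 → 4: 5/10
  3 → 1: 2/9
  4 → 5: 5/5
  5 → 6: 5/12
  6 → 9: 5/11
  9 → 11: 5/8
  11 → 12: 5/5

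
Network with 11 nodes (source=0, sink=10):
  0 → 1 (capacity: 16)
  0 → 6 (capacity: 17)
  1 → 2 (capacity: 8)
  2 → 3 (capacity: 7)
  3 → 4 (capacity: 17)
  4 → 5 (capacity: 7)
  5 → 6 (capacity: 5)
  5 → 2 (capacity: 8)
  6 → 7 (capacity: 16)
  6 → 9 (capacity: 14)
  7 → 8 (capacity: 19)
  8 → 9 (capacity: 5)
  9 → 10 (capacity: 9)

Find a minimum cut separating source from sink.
Min cut value = 9, edges: (9,10)

Min cut value: 9
Partition: S = [0, 1, 2, 3, 4, 5, 6, 7, 8, 9], T = [10]
Cut edges: (9,10)

By max-flow min-cut theorem, max flow = min cut = 9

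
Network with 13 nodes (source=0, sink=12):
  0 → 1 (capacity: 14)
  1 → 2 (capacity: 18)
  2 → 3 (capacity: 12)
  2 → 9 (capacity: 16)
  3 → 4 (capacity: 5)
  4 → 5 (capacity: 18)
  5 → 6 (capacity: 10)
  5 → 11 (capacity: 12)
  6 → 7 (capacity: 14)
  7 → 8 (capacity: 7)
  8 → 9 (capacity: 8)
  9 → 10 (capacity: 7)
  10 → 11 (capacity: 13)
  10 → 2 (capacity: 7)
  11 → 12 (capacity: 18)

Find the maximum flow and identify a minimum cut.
Max flow = 12, Min cut edges: (3,4), (9,10)

Maximum flow: 12
Minimum cut: (3,4), (9,10)
Partition: S = [0, 1, 2, 3, 6, 7, 8, 9], T = [4, 5, 10, 11, 12]

Max-flow min-cut theorem verified: both equal 12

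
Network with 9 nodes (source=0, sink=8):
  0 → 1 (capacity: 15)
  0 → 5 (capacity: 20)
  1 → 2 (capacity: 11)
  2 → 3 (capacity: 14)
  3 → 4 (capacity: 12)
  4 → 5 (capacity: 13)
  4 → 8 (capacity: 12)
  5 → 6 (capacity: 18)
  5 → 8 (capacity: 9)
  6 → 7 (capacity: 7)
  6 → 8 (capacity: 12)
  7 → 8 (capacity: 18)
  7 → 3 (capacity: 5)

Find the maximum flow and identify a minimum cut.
Max flow = 31, Min cut edges: (0,5), (1,2)

Maximum flow: 31
Minimum cut: (0,5), (1,2)
Partition: S = [0, 1], T = [2, 3, 4, 5, 6, 7, 8]

Max-flow min-cut theorem verified: both equal 31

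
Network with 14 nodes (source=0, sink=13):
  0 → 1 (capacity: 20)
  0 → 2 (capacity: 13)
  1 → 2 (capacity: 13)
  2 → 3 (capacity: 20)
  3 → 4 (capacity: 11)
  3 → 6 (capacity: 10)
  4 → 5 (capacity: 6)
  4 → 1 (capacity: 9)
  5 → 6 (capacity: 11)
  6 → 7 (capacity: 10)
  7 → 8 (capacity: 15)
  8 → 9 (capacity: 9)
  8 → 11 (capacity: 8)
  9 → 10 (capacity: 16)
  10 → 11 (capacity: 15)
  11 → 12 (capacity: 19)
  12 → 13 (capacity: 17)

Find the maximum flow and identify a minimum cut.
Max flow = 10, Min cut edges: (6,7)

Maximum flow: 10
Minimum cut: (6,7)
Partition: S = [0, 1, 2, 3, 4, 5, 6], T = [7, 8, 9, 10, 11, 12, 13]

Max-flow min-cut theorem verified: both equal 10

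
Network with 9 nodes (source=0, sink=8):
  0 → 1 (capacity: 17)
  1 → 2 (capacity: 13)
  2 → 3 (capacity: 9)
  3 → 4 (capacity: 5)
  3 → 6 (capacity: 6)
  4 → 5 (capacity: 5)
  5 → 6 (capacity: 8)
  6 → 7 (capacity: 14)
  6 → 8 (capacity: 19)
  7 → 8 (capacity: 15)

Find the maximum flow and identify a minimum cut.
Max flow = 9, Min cut edges: (2,3)

Maximum flow: 9
Minimum cut: (2,3)
Partition: S = [0, 1, 2], T = [3, 4, 5, 6, 7, 8]

Max-flow min-cut theorem verified: both equal 9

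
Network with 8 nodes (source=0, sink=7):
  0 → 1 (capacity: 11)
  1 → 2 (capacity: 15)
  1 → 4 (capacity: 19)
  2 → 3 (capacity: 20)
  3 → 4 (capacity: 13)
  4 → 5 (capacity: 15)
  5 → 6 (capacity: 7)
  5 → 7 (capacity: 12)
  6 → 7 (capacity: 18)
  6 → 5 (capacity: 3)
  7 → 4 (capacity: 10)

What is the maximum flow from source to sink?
Maximum flow = 11

Max flow: 11

Flow assignment:
  0 → 1: 11/11
  1 → 4: 11/19
  4 → 5: 11/15
  5 → 7: 11/12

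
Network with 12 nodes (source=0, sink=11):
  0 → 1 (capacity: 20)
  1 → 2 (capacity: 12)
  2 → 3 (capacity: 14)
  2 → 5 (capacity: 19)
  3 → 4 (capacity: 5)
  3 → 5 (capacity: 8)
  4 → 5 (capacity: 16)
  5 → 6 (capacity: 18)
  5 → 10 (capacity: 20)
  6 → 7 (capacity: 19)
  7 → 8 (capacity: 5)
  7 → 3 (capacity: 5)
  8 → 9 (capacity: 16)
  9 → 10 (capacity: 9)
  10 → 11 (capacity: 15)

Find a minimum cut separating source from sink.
Min cut value = 12, edges: (1,2)

Min cut value: 12
Partition: S = [0, 1], T = [2, 3, 4, 5, 6, 7, 8, 9, 10, 11]
Cut edges: (1,2)

By max-flow min-cut theorem, max flow = min cut = 12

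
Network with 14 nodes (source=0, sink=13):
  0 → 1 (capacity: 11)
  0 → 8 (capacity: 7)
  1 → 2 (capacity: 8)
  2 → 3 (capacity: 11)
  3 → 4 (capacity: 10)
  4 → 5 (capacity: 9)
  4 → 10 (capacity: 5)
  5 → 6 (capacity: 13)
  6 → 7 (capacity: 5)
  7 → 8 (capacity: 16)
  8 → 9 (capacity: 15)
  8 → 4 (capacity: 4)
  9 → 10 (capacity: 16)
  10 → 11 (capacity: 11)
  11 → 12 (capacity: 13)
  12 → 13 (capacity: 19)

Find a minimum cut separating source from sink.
Min cut value = 11, edges: (10,11)

Min cut value: 11
Partition: S = [0, 1, 2, 3, 4, 5, 6, 7, 8, 9, 10], T = [11, 12, 13]
Cut edges: (10,11)

By max-flow min-cut theorem, max flow = min cut = 11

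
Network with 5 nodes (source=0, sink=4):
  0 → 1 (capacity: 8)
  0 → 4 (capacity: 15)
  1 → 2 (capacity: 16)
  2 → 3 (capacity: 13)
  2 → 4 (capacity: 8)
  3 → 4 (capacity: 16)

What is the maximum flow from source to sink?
Maximum flow = 23

Max flow: 23

Flow assignment:
  0 → 1: 8/8
  0 → 4: 15/15
  1 → 2: 8/16
  2 → 4: 8/8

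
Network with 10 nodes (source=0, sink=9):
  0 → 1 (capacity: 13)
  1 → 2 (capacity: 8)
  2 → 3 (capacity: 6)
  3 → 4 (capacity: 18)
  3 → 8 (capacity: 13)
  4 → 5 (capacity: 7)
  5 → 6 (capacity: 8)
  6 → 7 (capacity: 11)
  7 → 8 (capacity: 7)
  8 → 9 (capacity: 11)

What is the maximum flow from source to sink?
Maximum flow = 6

Max flow: 6

Flow assignment:
  0 → 1: 6/13
  1 → 2: 6/8
  2 → 3: 6/6
  3 → 8: 6/13
  8 → 9: 6/11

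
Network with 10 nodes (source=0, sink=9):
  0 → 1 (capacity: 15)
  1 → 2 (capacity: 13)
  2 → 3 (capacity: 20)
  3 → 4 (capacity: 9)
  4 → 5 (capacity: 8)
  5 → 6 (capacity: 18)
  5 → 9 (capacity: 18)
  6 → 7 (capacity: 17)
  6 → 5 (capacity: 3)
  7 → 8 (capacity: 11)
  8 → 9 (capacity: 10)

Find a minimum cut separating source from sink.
Min cut value = 8, edges: (4,5)

Min cut value: 8
Partition: S = [0, 1, 2, 3, 4], T = [5, 6, 7, 8, 9]
Cut edges: (4,5)

By max-flow min-cut theorem, max flow = min cut = 8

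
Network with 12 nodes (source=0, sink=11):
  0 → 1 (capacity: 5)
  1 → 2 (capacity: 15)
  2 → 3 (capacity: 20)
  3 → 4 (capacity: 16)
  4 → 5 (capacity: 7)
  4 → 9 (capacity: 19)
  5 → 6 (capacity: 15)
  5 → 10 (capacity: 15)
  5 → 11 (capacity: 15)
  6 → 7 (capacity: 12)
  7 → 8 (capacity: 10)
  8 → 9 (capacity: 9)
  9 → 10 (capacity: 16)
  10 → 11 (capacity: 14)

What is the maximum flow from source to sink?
Maximum flow = 5

Max flow: 5

Flow assignment:
  0 → 1: 5/5
  1 → 2: 5/15
  2 → 3: 5/20
  3 → 4: 5/16
  4 → 5: 5/7
  5 → 11: 5/15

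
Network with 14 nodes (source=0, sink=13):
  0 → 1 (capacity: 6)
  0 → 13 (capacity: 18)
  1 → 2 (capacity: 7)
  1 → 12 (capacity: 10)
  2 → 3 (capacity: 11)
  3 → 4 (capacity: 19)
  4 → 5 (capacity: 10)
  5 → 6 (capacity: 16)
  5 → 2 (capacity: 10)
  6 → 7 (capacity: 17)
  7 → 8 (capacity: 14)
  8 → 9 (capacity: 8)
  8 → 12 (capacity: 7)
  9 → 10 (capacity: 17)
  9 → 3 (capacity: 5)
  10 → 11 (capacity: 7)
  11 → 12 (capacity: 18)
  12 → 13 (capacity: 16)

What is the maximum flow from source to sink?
Maximum flow = 24

Max flow: 24

Flow assignment:
  0 → 1: 6/6
  0 → 13: 18/18
  1 → 12: 6/10
  12 → 13: 6/16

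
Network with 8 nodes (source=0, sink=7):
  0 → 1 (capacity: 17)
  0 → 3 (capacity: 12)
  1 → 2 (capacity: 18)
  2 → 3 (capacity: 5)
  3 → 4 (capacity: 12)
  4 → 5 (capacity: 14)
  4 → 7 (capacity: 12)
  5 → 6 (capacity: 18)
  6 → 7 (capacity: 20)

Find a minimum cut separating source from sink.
Min cut value = 12, edges: (3,4)

Min cut value: 12
Partition: S = [0, 1, 2, 3], T = [4, 5, 6, 7]
Cut edges: (3,4)

By max-flow min-cut theorem, max flow = min cut = 12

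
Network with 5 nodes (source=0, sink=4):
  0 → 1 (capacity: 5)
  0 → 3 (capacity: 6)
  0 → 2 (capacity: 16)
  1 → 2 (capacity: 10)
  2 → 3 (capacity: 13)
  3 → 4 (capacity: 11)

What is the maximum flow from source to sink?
Maximum flow = 11

Max flow: 11

Flow assignment:
  0 → 1: 5/5
  0 → 2: 6/16
  1 → 2: 5/10
  2 → 3: 11/13
  3 → 4: 11/11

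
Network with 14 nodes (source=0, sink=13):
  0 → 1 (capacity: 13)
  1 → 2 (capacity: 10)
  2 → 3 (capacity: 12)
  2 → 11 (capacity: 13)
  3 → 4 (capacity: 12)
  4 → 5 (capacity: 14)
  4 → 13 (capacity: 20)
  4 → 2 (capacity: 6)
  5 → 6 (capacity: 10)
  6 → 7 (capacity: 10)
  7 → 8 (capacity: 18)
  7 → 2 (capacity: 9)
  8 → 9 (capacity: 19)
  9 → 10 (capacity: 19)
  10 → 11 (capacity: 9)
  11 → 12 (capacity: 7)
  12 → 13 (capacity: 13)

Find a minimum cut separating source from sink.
Min cut value = 10, edges: (1,2)

Min cut value: 10
Partition: S = [0, 1], T = [2, 3, 4, 5, 6, 7, 8, 9, 10, 11, 12, 13]
Cut edges: (1,2)

By max-flow min-cut theorem, max flow = min cut = 10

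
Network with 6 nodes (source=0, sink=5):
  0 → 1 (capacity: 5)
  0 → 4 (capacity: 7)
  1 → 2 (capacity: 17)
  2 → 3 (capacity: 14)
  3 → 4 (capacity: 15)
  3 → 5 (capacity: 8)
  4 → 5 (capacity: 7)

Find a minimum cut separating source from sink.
Min cut value = 12, edges: (0,1), (4,5)

Min cut value: 12
Partition: S = [0, 4], T = [1, 2, 3, 5]
Cut edges: (0,1), (4,5)

By max-flow min-cut theorem, max flow = min cut = 12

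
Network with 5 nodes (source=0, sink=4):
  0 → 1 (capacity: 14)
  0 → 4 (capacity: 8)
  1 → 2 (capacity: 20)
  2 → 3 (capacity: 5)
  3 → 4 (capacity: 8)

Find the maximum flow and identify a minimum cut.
Max flow = 13, Min cut edges: (0,4), (2,3)

Maximum flow: 13
Minimum cut: (0,4), (2,3)
Partition: S = [0, 1, 2], T = [3, 4]

Max-flow min-cut theorem verified: both equal 13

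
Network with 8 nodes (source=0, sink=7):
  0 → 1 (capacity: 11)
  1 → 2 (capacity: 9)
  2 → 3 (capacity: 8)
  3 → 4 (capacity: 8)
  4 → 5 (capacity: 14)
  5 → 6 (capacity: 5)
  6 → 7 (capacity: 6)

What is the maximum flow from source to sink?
Maximum flow = 5

Max flow: 5

Flow assignment:
  0 → 1: 5/11
  1 → 2: 5/9
  2 → 3: 5/8
  3 → 4: 5/8
  4 → 5: 5/14
  5 → 6: 5/5
  6 → 7: 5/6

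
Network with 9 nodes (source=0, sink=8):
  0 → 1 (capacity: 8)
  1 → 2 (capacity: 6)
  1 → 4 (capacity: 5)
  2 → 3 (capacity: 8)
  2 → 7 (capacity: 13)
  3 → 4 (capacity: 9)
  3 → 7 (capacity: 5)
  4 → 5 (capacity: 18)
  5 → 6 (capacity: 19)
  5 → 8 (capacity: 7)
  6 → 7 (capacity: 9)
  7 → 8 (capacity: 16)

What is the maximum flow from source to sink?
Maximum flow = 8

Max flow: 8

Flow assignment:
  0 → 1: 8/8
  1 → 2: 6/6
  1 → 4: 2/5
  2 → 7: 6/13
  4 → 5: 2/18
  5 → 8: 2/7
  7 → 8: 6/16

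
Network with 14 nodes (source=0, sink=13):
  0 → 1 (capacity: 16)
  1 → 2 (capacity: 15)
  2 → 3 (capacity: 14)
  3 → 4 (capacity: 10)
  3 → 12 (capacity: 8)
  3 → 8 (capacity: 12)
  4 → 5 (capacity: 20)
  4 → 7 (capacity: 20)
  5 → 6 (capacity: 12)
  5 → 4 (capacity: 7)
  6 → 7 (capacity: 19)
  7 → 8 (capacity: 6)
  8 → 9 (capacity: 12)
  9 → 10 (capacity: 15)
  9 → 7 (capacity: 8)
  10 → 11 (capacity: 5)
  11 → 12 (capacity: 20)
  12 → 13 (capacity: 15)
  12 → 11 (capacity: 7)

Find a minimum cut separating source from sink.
Min cut value = 13, edges: (3,12), (10,11)

Min cut value: 13
Partition: S = [0, 1, 2, 3, 4, 5, 6, 7, 8, 9, 10], T = [11, 12, 13]
Cut edges: (3,12), (10,11)

By max-flow min-cut theorem, max flow = min cut = 13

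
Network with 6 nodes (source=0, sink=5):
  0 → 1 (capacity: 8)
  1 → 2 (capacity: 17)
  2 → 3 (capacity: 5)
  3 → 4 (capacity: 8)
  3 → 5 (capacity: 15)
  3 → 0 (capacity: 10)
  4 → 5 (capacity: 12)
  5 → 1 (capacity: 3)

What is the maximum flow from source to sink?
Maximum flow = 5

Max flow: 5

Flow assignment:
  0 → 1: 5/8
  1 → 2: 5/17
  2 → 3: 5/5
  3 → 5: 5/15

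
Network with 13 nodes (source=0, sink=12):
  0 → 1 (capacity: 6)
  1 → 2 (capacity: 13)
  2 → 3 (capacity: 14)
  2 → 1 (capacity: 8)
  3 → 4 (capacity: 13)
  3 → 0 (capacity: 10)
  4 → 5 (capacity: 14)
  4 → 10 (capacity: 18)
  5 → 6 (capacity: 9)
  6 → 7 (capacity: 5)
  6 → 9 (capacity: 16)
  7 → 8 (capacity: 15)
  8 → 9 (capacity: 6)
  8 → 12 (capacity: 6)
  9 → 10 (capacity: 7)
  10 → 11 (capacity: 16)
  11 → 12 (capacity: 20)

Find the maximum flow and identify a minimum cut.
Max flow = 6, Min cut edges: (0,1)

Maximum flow: 6
Minimum cut: (0,1)
Partition: S = [0], T = [1, 2, 3, 4, 5, 6, 7, 8, 9, 10, 11, 12]

Max-flow min-cut theorem verified: both equal 6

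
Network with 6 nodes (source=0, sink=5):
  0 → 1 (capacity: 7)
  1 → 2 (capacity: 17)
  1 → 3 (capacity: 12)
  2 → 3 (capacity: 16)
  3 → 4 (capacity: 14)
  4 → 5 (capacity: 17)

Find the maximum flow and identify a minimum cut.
Max flow = 7, Min cut edges: (0,1)

Maximum flow: 7
Minimum cut: (0,1)
Partition: S = [0], T = [1, 2, 3, 4, 5]

Max-flow min-cut theorem verified: both equal 7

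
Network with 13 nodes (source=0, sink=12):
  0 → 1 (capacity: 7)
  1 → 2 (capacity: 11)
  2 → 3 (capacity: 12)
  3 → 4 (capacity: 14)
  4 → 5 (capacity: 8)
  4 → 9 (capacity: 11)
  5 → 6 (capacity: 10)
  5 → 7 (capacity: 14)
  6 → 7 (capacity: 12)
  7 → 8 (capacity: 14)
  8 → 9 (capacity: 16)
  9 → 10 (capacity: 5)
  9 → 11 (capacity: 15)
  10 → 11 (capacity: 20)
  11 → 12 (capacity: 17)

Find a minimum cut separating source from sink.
Min cut value = 7, edges: (0,1)

Min cut value: 7
Partition: S = [0], T = [1, 2, 3, 4, 5, 6, 7, 8, 9, 10, 11, 12]
Cut edges: (0,1)

By max-flow min-cut theorem, max flow = min cut = 7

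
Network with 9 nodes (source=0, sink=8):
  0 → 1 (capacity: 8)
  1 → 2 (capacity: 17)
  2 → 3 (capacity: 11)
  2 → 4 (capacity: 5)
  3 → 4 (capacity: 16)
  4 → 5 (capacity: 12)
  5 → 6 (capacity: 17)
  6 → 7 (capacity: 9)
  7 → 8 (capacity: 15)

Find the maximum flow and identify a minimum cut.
Max flow = 8, Min cut edges: (0,1)

Maximum flow: 8
Minimum cut: (0,1)
Partition: S = [0], T = [1, 2, 3, 4, 5, 6, 7, 8]

Max-flow min-cut theorem verified: both equal 8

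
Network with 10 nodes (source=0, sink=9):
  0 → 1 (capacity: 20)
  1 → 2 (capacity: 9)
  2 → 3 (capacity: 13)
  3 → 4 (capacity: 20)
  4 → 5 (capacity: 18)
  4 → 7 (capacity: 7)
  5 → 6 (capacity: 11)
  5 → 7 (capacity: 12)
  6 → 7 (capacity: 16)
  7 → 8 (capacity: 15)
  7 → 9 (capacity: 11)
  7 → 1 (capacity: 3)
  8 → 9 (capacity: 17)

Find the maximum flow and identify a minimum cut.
Max flow = 9, Min cut edges: (1,2)

Maximum flow: 9
Minimum cut: (1,2)
Partition: S = [0, 1], T = [2, 3, 4, 5, 6, 7, 8, 9]

Max-flow min-cut theorem verified: both equal 9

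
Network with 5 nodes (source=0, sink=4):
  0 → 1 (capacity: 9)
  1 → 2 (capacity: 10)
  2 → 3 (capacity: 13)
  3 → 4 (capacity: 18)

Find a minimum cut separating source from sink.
Min cut value = 9, edges: (0,1)

Min cut value: 9
Partition: S = [0], T = [1, 2, 3, 4]
Cut edges: (0,1)

By max-flow min-cut theorem, max flow = min cut = 9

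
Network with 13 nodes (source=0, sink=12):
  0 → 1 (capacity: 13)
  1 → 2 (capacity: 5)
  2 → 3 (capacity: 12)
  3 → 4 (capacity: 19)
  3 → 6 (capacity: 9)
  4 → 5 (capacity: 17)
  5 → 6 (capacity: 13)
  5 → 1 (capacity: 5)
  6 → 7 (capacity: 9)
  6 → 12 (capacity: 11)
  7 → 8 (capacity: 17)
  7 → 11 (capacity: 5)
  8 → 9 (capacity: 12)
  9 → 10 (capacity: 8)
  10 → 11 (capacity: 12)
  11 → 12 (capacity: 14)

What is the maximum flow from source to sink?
Maximum flow = 5

Max flow: 5

Flow assignment:
  0 → 1: 5/13
  1 → 2: 5/5
  2 → 3: 5/12
  3 → 6: 5/9
  6 → 12: 5/11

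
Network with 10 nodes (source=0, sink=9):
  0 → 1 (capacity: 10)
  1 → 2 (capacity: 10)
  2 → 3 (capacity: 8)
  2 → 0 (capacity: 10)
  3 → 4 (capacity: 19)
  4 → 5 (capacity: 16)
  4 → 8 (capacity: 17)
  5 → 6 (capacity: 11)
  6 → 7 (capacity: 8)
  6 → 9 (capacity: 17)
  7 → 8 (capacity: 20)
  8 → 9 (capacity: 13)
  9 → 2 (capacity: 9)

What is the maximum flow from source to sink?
Maximum flow = 8

Max flow: 8

Flow assignment:
  0 → 1: 8/10
  1 → 2: 8/10
  2 → 3: 8/8
  3 → 4: 8/19
  4 → 8: 8/17
  8 → 9: 8/13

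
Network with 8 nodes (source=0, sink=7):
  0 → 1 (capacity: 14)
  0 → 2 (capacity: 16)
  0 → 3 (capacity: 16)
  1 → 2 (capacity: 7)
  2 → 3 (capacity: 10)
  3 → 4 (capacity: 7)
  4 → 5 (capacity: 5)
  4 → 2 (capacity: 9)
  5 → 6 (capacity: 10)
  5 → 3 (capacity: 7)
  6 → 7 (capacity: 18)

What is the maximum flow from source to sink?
Maximum flow = 5

Max flow: 5

Flow assignment:
  0 → 1: 5/14
  1 → 2: 5/7
  2 → 3: 5/10
  3 → 4: 5/7
  4 → 5: 5/5
  5 → 6: 5/10
  6 → 7: 5/18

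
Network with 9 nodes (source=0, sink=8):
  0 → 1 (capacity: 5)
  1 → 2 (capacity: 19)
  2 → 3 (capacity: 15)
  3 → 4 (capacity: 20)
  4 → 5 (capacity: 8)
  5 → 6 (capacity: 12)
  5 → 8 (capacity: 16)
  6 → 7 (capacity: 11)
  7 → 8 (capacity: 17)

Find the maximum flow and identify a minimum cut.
Max flow = 5, Min cut edges: (0,1)

Maximum flow: 5
Minimum cut: (0,1)
Partition: S = [0], T = [1, 2, 3, 4, 5, 6, 7, 8]

Max-flow min-cut theorem verified: both equal 5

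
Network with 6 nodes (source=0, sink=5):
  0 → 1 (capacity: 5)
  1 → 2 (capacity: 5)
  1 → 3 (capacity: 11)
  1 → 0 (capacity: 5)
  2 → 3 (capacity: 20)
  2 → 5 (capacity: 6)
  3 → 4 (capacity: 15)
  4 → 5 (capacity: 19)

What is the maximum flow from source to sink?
Maximum flow = 5

Max flow: 5

Flow assignment:
  0 → 1: 5/5
  1 → 2: 5/5
  2 → 5: 5/6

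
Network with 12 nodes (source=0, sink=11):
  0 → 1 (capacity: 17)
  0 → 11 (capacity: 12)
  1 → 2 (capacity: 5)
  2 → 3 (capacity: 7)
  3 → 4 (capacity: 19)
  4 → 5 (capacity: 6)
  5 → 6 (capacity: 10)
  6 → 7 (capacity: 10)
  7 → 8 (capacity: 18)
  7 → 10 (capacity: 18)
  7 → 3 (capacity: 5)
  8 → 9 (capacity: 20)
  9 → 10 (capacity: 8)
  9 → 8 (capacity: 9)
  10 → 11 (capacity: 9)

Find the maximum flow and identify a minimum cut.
Max flow = 17, Min cut edges: (0,11), (1,2)

Maximum flow: 17
Minimum cut: (0,11), (1,2)
Partition: S = [0, 1], T = [2, 3, 4, 5, 6, 7, 8, 9, 10, 11]

Max-flow min-cut theorem verified: both equal 17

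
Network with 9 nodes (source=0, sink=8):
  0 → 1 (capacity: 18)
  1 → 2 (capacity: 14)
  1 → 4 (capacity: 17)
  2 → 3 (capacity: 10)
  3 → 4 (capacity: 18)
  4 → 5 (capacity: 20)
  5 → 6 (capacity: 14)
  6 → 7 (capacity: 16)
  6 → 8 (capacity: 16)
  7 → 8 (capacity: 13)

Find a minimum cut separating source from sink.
Min cut value = 14, edges: (5,6)

Min cut value: 14
Partition: S = [0, 1, 2, 3, 4, 5], T = [6, 7, 8]
Cut edges: (5,6)

By max-flow min-cut theorem, max flow = min cut = 14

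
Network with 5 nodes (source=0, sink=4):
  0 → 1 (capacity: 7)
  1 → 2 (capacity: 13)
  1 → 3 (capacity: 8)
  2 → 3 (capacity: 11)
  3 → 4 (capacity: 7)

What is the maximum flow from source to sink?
Maximum flow = 7

Max flow: 7

Flow assignment:
  0 → 1: 7/7
  1 → 3: 7/8
  3 → 4: 7/7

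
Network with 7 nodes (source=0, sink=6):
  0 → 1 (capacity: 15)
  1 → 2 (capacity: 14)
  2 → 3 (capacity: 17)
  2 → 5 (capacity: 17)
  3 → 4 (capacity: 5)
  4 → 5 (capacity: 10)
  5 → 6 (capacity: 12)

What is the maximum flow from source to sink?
Maximum flow = 12

Max flow: 12

Flow assignment:
  0 → 1: 12/15
  1 → 2: 12/14
  2 → 5: 12/17
  5 → 6: 12/12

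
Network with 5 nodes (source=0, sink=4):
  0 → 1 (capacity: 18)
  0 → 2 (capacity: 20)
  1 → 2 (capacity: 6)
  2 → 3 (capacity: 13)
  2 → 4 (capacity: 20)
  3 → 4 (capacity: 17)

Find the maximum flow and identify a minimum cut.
Max flow = 26, Min cut edges: (0,2), (1,2)

Maximum flow: 26
Minimum cut: (0,2), (1,2)
Partition: S = [0, 1], T = [2, 3, 4]

Max-flow min-cut theorem verified: both equal 26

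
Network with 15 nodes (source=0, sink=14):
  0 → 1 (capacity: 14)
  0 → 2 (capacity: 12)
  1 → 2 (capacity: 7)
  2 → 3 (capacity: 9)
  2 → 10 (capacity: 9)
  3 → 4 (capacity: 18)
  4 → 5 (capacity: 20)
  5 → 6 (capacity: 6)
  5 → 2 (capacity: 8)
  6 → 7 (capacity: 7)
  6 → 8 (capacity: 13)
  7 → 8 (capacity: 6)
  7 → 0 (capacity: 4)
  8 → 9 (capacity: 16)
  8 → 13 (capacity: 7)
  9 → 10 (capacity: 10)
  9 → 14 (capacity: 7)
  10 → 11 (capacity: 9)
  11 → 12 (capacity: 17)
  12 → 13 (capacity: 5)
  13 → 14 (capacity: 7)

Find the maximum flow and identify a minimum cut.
Max flow = 11, Min cut edges: (5,6), (12,13)

Maximum flow: 11
Minimum cut: (5,6), (12,13)
Partition: S = [0, 1, 2, 3, 4, 5, 10, 11, 12], T = [6, 7, 8, 9, 13, 14]

Max-flow min-cut theorem verified: both equal 11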